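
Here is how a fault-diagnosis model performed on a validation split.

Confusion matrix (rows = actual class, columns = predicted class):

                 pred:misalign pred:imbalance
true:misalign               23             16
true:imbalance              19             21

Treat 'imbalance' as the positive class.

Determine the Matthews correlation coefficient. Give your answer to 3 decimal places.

0.115

MCC = (TP·TN − FP·FN) / √((TP+FP)(TP+FN)(TN+FP)(TN+FN))
Numerator = 21·23 − 16·19 = 179
Denominator = √(37·40·39·42) = √2424240 = 1556.9971
MCC = 179 / 1556.9971 = 0.115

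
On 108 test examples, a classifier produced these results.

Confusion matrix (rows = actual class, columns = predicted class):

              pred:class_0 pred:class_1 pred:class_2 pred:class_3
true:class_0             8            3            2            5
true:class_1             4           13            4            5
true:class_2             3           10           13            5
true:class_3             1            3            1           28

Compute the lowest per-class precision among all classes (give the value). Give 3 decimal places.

0.448

Per-class precision (TP/(TP+FP)):
  class_0: TP=8, FP=4+3+1=8 → 8/16 = 0.5000
  class_1: TP=13, FP=3+10+3=16 → 13/29 = 0.4483
  class_2: TP=13, FP=2+4+1=7 → 13/20 = 0.6500
  class_3: TP=28, FP=5+5+5=15 → 28/43 = 0.6512
Lowest is class 'class_1' with precision = 0.448.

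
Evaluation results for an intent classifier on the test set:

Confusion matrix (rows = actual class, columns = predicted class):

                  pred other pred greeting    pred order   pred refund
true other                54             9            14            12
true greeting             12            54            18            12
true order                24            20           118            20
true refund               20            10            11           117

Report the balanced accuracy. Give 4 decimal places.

0.6395

Balanced accuracy = mean of per-class recall.
  other: recall = 54/89 = 0.60674
  greeting: recall = 54/96 = 0.56250
  order: recall = 118/182 = 0.64835
  refund: recall = 117/158 = 0.74051
Mean = (0.60674 + 0.56250 + 0.64835 + 0.74051) / 4 = 0.6395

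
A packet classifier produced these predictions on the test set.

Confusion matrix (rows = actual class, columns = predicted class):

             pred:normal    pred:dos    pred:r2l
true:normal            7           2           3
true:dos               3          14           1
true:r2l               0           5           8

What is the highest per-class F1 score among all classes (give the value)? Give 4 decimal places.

Per-class F1 score (2·TP/(2·TP+FP+FN)):
  normal: TP=7, FP=3+0=3, FN=2+3=5 → 14/22 = 0.63636
  dos: TP=14, FP=2+5=7, FN=3+1=4 → 28/39 = 0.71795
  r2l: TP=8, FP=3+1=4, FN=0+5=5 → 16/25 = 0.64000
Highest is class 'dos' with F1 score = 0.7179.

0.7179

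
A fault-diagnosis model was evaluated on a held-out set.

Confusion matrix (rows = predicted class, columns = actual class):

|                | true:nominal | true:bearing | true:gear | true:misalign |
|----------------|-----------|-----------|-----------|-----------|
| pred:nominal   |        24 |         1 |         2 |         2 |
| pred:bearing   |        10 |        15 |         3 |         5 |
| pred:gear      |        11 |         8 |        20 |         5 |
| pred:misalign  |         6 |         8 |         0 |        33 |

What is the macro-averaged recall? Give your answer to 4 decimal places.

0.6182

Per-class recall (TP/(TP+FN)):
  nominal: TP=24, FN=10+11+6=27 → 24/51 = 0.47059
  bearing: TP=15, FN=1+8+8=17 → 15/32 = 0.46875
  gear: TP=20, FN=2+3+0=5 → 20/25 = 0.80000
  misalign: TP=33, FN=2+5+5=12 → 33/45 = 0.73333
Macro-recall = mean = (0.47059 + 0.46875 + 0.80000 + 0.73333) / 4 = 0.6182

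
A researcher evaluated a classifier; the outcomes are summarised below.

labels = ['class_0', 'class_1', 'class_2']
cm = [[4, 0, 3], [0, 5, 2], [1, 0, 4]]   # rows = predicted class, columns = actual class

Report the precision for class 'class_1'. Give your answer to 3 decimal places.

0.714

One-vs-rest for 'class_1': TP = diagonal; FP = other classes predicted 'class_1'; FN = 'class_1' predicted as other.
precision = TP/(TP+FP).
class_1: TP=5, FP=0+2=2 → 5/7 = 0.7143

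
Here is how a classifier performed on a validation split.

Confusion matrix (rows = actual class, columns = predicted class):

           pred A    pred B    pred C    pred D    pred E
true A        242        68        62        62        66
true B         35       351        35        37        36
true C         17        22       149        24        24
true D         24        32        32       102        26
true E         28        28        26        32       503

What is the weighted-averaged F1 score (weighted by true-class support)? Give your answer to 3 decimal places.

0.652

Per-class F1 score (2·TP/(2·TP+FP+FN)):
  A: TP=242, FP=35+17+24+28=104, FN=68+62+62+66=258 → 484/846 = 0.5721
  B: TP=351, FP=68+22+32+28=150, FN=35+35+37+36=143 → 702/995 = 0.7055
  C: TP=149, FP=62+35+32+26=155, FN=17+22+24+24=87 → 298/540 = 0.5519
  D: TP=102, FP=62+37+24+32=155, FN=24+32+32+26=114 → 204/473 = 0.4313
  E: TP=503, FP=66+36+24+26=152, FN=28+28+26+32=114 → 1006/1272 = 0.7909
Weighted-F1 score = Σ (supportᵢ/N)·F1 scoreᵢ with N=2063: (500/2063)·0.5721 + (494/2063)·0.7055 + (236/2063)·0.5519 + (216/2063)·0.4313 + (617/2063)·0.7909 = 0.652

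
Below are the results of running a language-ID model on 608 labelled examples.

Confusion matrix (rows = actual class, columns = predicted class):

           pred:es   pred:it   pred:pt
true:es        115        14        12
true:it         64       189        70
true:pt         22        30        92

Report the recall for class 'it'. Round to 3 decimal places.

One-vs-rest for 'it': TP = diagonal; FP = other classes predicted 'it'; FN = 'it' predicted as other.
recall = TP/(TP+FN).
it: TP=189, FN=64+70=134 → 189/323 = 0.5851

0.585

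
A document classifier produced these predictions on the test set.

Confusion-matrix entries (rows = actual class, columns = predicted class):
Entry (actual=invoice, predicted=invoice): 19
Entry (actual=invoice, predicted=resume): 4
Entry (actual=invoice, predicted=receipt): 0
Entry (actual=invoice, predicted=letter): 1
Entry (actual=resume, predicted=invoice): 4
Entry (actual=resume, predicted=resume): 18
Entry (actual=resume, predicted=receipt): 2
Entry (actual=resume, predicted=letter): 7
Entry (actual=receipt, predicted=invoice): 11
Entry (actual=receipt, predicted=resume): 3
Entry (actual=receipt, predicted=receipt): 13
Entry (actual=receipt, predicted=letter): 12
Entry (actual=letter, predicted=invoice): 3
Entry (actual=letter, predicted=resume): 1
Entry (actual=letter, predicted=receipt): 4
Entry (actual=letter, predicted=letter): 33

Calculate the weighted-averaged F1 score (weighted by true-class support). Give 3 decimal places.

0.599

Per-class F1 score (2·TP/(2·TP+FP+FN)):
  invoice: TP=19, FP=4+11+3=18, FN=4+0+1=5 → 38/61 = 0.6230
  resume: TP=18, FP=4+3+1=8, FN=4+2+7=13 → 36/57 = 0.6316
  receipt: TP=13, FP=0+2+4=6, FN=11+3+12=26 → 26/58 = 0.4483
  letter: TP=33, FP=1+7+12=20, FN=3+1+4=8 → 66/94 = 0.7021
Weighted-F1 score = Σ (supportᵢ/N)·F1 scoreᵢ with N=135: (24/135)·0.6230 + (31/135)·0.6316 + (39/135)·0.4483 + (41/135)·0.7021 = 0.599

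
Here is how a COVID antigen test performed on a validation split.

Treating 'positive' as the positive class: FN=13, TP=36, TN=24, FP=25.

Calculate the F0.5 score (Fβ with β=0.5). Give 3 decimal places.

0.614

Fβ = (1+β²)·TP / ((1+β²)·TP + β²·FN + FP), with β²=1/4
= 1.25·36 / (1.25·36 + 0.25·13 + 25) = 0.614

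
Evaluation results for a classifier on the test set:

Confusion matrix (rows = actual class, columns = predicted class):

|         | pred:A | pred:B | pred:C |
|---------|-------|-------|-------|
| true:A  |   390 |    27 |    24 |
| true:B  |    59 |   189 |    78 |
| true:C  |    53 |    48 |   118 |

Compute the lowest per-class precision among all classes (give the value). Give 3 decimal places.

0.536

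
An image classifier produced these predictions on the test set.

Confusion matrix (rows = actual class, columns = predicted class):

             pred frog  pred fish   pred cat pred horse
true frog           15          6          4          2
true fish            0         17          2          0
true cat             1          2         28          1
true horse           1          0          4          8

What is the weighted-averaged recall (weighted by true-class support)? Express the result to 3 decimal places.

0.747

Per-class recall (TP/(TP+FN)):
  frog: TP=15, FN=6+4+2=12 → 15/27 = 0.5556
  fish: TP=17, FN=0+2+0=2 → 17/19 = 0.8947
  cat: TP=28, FN=1+2+1=4 → 28/32 = 0.8750
  horse: TP=8, FN=1+0+4=5 → 8/13 = 0.6154
Weighted-recall = Σ (supportᵢ/N)·recallᵢ with N=91: (27/91)·0.5556 + (19/91)·0.8947 + (32/91)·0.8750 + (13/91)·0.6154 = 0.747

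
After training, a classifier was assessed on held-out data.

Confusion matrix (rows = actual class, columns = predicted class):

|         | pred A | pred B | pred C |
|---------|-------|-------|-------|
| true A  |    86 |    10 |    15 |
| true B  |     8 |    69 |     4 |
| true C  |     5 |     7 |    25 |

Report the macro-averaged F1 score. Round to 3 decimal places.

0.754

Per-class F1 score (2·TP/(2·TP+FP+FN)):
  A: TP=86, FP=8+5=13, FN=10+15=25 → 172/210 = 0.8190
  B: TP=69, FP=10+7=17, FN=8+4=12 → 138/167 = 0.8263
  C: TP=25, FP=15+4=19, FN=5+7=12 → 50/81 = 0.6173
Macro-F1 score = mean = (0.8190 + 0.8263 + 0.6173) / 3 = 0.754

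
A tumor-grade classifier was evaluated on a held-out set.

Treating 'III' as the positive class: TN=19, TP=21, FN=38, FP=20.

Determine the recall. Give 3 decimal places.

0.356

Recall = TP/(TP+FN) = 21/(21+38) = 21/59 = 0.356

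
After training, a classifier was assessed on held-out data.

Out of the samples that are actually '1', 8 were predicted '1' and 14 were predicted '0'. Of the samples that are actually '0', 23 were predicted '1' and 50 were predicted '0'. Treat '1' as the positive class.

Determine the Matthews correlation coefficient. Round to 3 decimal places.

0.044

MCC = (TP·TN − FP·FN) / √((TP+FP)(TP+FN)(TN+FP)(TN+FN))
Numerator = 8·50 − 23·14 = 78
Denominator = √(31·22·73·64) = √3186304 = 1785.0221
MCC = 78 / 1785.0221 = 0.044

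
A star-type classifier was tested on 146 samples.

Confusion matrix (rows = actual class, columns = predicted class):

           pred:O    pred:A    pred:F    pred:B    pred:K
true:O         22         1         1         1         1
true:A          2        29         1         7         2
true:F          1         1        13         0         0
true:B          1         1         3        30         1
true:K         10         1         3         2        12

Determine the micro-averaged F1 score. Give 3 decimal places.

Micro-averaging pools counts across classes: ΣTP=106, ΣFP=40, ΣFN=40.
Micro-F1 score = 2·TP/(2·TP+FP+FN) on pooled counts = 0.726 (equals overall accuracy in single-label multiclass).

0.726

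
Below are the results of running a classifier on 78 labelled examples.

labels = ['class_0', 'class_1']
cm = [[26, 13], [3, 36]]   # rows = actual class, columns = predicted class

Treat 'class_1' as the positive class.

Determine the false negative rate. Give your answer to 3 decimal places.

FNR = FN/(FN+TP) = 3/(3+36) = 0.077

0.077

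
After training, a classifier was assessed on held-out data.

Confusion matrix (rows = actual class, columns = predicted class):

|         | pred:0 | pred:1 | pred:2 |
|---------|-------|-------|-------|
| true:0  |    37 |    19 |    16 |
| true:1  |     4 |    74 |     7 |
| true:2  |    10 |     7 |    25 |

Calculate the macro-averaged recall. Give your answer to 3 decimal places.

0.660

Per-class recall (TP/(TP+FN)):
  0: TP=37, FN=19+16=35 → 37/72 = 0.5139
  1: TP=74, FN=4+7=11 → 74/85 = 0.8706
  2: TP=25, FN=10+7=17 → 25/42 = 0.5952
Macro-recall = mean = (0.5139 + 0.8706 + 0.5952) / 3 = 0.660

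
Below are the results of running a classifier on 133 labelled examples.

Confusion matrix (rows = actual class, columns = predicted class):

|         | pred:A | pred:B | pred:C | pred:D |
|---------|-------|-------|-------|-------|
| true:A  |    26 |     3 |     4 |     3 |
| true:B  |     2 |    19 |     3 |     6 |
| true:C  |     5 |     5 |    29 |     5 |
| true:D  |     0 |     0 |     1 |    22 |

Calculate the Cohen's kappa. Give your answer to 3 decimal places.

0.628

Observed agreement pₒ = trace/N = 96/133 = 0.7218
Expected agreement pₑ = Σ (rowᵢ·colᵢ)/N² = (36·33 + 30·27 + 44·37 + 23·36)/133² = 0.2518
κ = (pₒ − pₑ)/(1 − pₑ) = (0.7218 − 0.2518)/(1 − 0.2518) = 0.628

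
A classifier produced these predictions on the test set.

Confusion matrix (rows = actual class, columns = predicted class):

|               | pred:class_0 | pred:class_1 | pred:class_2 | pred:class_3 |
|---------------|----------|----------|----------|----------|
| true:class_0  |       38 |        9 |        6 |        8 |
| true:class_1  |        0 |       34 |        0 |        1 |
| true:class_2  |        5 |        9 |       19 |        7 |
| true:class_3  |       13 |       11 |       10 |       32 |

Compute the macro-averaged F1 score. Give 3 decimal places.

Per-class F1 score (2·TP/(2·TP+FP+FN)):
  class_0: TP=38, FP=0+5+13=18, FN=9+6+8=23 → 76/117 = 0.6496
  class_1: TP=34, FP=9+9+11=29, FN=0+0+1=1 → 68/98 = 0.6939
  class_2: TP=19, FP=6+0+10=16, FN=5+9+7=21 → 38/75 = 0.5067
  class_3: TP=32, FP=8+1+7=16, FN=13+11+10=34 → 64/114 = 0.5614
Macro-F1 score = mean = (0.6496 + 0.6939 + 0.5067 + 0.5614) / 4 = 0.603

0.603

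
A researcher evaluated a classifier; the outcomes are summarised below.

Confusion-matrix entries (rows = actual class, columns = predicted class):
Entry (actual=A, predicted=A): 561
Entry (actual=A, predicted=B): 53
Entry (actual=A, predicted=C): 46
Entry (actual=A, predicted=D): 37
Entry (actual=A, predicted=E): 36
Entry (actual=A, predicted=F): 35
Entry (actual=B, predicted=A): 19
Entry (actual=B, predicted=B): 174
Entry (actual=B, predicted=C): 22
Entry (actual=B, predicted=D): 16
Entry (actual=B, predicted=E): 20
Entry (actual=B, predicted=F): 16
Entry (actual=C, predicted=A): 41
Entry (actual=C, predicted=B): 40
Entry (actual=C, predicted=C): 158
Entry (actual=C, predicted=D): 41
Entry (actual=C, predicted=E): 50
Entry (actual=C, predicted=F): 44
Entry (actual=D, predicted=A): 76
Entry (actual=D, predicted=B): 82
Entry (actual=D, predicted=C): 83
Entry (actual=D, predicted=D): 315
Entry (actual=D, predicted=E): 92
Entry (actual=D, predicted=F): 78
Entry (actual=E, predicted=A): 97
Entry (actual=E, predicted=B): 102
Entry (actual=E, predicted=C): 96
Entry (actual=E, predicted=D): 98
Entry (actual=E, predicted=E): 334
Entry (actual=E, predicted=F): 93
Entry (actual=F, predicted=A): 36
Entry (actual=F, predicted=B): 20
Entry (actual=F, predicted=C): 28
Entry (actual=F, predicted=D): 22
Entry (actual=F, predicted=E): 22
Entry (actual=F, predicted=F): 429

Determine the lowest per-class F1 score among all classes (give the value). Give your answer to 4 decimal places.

0.3916

Per-class F1 score (2·TP/(2·TP+FP+FN)):
  A: TP=561, FP=19+41+76+97+36=269, FN=53+46+37+36+35=207 → 1122/1598 = 0.70213
  B: TP=174, FP=53+40+82+102+20=297, FN=19+22+16+20+16=93 → 348/738 = 0.47154
  C: TP=158, FP=46+22+83+96+28=275, FN=41+40+41+50+44=216 → 316/807 = 0.39157
  D: TP=315, FP=37+16+41+98+22=214, FN=76+82+83+92+78=411 → 630/1255 = 0.50199
  E: TP=334, FP=36+20+50+92+22=220, FN=97+102+96+98+93=486 → 668/1374 = 0.48617
  F: TP=429, FP=35+16+44+78+93=266, FN=36+20+28+22+22=128 → 858/1252 = 0.68530
Lowest is class 'C' with F1 score = 0.3916.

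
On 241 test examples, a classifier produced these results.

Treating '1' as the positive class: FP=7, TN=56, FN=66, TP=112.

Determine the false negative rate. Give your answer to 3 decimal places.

0.371

FNR = FN/(FN+TP) = 66/(66+112) = 0.371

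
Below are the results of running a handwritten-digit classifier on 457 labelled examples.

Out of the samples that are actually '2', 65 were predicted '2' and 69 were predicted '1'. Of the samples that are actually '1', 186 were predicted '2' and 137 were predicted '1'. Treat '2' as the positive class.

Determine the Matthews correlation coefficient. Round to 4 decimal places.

-0.0831

MCC = (TP·TN − FP·FN) / √((TP+FP)(TP+FN)(TN+FP)(TN+FN))
Numerator = 65·137 − 186·69 = -3929
Denominator = √(251·134·323·206) = √2237939092 = 47306.8609
MCC = -3929 / 47306.8609 = -0.0831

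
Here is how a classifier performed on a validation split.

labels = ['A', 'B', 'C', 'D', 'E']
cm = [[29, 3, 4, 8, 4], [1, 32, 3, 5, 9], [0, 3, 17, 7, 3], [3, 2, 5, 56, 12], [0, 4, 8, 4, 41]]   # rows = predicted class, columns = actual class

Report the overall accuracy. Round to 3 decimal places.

Accuracy = trace / total = (29+32+17+56+41=175) / 263 = 175/263 = 0.665

0.665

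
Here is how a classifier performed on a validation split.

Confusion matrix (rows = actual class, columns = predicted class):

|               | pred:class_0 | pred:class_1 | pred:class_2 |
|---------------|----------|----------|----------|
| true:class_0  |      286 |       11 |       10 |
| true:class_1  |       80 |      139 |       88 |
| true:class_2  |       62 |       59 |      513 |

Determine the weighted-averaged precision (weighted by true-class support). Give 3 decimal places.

0.755

Per-class precision (TP/(TP+FP)):
  class_0: TP=286, FP=80+62=142 → 286/428 = 0.6682
  class_1: TP=139, FP=11+59=70 → 139/209 = 0.6651
  class_2: TP=513, FP=10+88=98 → 513/611 = 0.8396
Weighted-precision = Σ (supportᵢ/N)·precisionᵢ with N=1248: (307/1248)·0.6682 + (307/1248)·0.6651 + (634/1248)·0.8396 = 0.755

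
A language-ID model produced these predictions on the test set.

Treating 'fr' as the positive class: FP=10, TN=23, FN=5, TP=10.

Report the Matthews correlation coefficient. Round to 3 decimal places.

0.342

MCC = (TP·TN − FP·FN) / √((TP+FP)(TP+FN)(TN+FP)(TN+FN))
Numerator = 10·23 − 10·5 = 180
Denominator = √(20·15·33·28) = √277200 = 526.4979
MCC = 180 / 526.4979 = 0.342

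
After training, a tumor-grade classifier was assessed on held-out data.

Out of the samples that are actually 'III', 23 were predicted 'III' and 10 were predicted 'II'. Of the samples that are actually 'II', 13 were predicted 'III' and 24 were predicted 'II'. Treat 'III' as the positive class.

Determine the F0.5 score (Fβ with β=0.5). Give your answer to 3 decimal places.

0.650

Fβ = (1+β²)·TP / ((1+β²)·TP + β²·FN + FP), with β²=1/4
= 1.25·23 / (1.25·23 + 0.25·10 + 13) = 0.650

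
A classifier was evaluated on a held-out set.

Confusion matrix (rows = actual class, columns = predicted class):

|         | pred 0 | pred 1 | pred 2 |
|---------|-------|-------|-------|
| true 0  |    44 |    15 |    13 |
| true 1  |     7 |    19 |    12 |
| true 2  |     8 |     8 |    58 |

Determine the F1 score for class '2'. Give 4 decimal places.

One-vs-rest for '2': TP = diagonal; FP = other classes predicted '2'; FN = '2' predicted as other.
F1 score = 2·TP/(2·TP+FP+FN).
2: TP=58, FP=13+12=25, FN=8+8=16 → 116/157 = 0.73885

0.7389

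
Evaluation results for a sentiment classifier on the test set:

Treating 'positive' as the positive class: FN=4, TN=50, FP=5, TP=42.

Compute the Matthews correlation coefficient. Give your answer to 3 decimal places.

MCC = (TP·TN − FP·FN) / √((TP+FP)(TP+FN)(TN+FP)(TN+FN))
Numerator = 42·50 − 5·4 = 2080
Denominator = √(47·46·55·54) = √6421140 = 2533.9968
MCC = 2080 / 2533.9968 = 0.821

0.821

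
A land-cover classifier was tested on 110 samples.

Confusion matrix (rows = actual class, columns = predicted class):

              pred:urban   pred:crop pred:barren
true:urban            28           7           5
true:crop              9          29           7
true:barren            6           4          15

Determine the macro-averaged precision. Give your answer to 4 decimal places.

Per-class precision (TP/(TP+FP)):
  urban: TP=28, FP=9+6=15 → 28/43 = 0.65116
  crop: TP=29, FP=7+4=11 → 29/40 = 0.72500
  barren: TP=15, FP=5+7=12 → 15/27 = 0.55556
Macro-precision = mean = (0.65116 + 0.72500 + 0.55556) / 3 = 0.6439

0.6439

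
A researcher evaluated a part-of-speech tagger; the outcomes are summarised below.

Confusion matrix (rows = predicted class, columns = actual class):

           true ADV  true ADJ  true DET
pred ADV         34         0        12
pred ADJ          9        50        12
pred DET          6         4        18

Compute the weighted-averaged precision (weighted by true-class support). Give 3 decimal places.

0.698

Per-class precision (TP/(TP+FP)):
  ADV: TP=34, FP=0+12=12 → 34/46 = 0.7391
  ADJ: TP=50, FP=9+12=21 → 50/71 = 0.7042
  DET: TP=18, FP=6+4=10 → 18/28 = 0.6429
Weighted-precision = Σ (supportᵢ/N)·precisionᵢ with N=145: (49/145)·0.7391 + (54/145)·0.7042 + (42/145)·0.6429 = 0.698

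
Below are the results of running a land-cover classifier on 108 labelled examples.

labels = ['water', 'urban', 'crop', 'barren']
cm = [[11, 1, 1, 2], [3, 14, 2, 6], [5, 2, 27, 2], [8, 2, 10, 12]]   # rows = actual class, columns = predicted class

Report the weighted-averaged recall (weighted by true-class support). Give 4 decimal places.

0.5926

Per-class recall (TP/(TP+FN)):
  water: TP=11, FN=1+1+2=4 → 11/15 = 0.73333
  urban: TP=14, FN=3+2+6=11 → 14/25 = 0.56000
  crop: TP=27, FN=5+2+2=9 → 27/36 = 0.75000
  barren: TP=12, FN=8+2+10=20 → 12/32 = 0.37500
Weighted-recall = Σ (supportᵢ/N)·recallᵢ with N=108: (15/108)·0.73333 + (25/108)·0.56000 + (36/108)·0.75000 + (32/108)·0.37500 = 0.5926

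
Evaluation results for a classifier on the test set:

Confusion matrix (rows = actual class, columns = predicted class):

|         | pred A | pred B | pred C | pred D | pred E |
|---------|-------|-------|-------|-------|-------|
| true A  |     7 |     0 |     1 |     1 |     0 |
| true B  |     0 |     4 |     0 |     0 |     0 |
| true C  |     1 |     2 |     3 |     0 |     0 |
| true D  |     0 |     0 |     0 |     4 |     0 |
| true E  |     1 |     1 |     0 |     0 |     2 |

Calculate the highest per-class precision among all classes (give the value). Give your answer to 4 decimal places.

Per-class precision (TP/(TP+FP)):
  A: TP=7, FP=0+1+0+1=2 → 7/9 = 0.77778
  B: TP=4, FP=0+2+0+1=3 → 4/7 = 0.57143
  C: TP=3, FP=1+0+0+0=1 → 3/4 = 0.75000
  D: TP=4, FP=1+0+0+0=1 → 4/5 = 0.80000
  E: TP=2, FP=0+0+0+0=0 → 2/2 = 1.00000
Highest is class 'E' with precision = 1.0000.

1.0000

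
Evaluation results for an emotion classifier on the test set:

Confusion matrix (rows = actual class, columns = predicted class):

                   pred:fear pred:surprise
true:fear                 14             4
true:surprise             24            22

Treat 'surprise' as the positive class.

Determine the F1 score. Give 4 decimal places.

Precision = TP/(TP+FP) = 22/26 = 0.8462
Recall = TP/(TP+FN) = 22/46 = 0.4783
F1 = 2·TP/(2·TP+FP+FN) = 44/72 = 0.6111

0.6111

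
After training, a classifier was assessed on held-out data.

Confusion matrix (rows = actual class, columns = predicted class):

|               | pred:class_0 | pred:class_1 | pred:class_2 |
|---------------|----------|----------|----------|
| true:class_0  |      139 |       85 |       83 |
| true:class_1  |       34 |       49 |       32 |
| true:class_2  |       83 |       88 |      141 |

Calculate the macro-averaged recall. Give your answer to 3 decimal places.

Per-class recall (TP/(TP+FN)):
  class_0: TP=139, FN=85+83=168 → 139/307 = 0.4528
  class_1: TP=49, FN=34+32=66 → 49/115 = 0.4261
  class_2: TP=141, FN=83+88=171 → 141/312 = 0.4519
Macro-recall = mean = (0.4528 + 0.4261 + 0.4519) / 3 = 0.444

0.444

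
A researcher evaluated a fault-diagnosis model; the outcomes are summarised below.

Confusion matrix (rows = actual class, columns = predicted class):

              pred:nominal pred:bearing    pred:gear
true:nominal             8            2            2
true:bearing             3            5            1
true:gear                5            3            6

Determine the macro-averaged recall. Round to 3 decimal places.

0.550

Per-class recall (TP/(TP+FN)):
  nominal: TP=8, FN=2+2=4 → 8/12 = 0.6667
  bearing: TP=5, FN=3+1=4 → 5/9 = 0.5556
  gear: TP=6, FN=5+3=8 → 6/14 = 0.4286
Macro-recall = mean = (0.6667 + 0.5556 + 0.4286) / 3 = 0.550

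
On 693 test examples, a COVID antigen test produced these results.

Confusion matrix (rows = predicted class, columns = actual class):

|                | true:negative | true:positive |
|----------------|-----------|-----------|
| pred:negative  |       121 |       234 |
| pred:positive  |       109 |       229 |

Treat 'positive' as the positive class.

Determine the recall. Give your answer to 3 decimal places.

Recall = TP/(TP+FN) = 229/(229+234) = 229/463 = 0.495

0.495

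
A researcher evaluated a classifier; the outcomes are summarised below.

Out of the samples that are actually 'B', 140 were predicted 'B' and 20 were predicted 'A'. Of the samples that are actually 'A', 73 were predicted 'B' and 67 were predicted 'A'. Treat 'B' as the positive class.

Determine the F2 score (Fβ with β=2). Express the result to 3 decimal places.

0.821

Fβ = (1+β²)·TP / ((1+β²)·TP + β²·FN + FP), with β²=4
= 5·140 / (5·140 + 4·20 + 73) = 0.821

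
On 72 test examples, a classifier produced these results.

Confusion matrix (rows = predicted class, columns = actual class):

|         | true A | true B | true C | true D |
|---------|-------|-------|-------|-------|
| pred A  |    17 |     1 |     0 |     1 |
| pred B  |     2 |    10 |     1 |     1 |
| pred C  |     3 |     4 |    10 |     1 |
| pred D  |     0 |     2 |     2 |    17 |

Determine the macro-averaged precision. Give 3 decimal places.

0.744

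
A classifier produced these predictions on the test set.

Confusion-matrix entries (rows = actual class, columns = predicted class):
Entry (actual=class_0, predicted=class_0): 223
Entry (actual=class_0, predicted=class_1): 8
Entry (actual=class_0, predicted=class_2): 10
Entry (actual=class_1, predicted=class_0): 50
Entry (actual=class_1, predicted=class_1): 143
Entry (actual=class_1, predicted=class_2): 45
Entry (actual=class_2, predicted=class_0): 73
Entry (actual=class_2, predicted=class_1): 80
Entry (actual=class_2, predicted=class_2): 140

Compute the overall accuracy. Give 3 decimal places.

Accuracy = trace / total = (223+143+140=506) / 772 = 506/772 = 0.655

0.655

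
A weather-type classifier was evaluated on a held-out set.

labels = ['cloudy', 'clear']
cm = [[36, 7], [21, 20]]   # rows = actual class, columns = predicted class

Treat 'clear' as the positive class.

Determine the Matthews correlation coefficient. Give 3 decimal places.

MCC = (TP·TN − FP·FN) / √((TP+FP)(TP+FN)(TN+FP)(TN+FN))
Numerator = 20·36 − 7·21 = 573
Denominator = √(27·41·43·57) = √2713257 = 1647.1967
MCC = 573 / 1647.1967 = 0.348

0.348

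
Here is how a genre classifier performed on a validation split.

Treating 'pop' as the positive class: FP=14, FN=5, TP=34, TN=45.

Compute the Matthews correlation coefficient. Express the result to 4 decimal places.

0.6213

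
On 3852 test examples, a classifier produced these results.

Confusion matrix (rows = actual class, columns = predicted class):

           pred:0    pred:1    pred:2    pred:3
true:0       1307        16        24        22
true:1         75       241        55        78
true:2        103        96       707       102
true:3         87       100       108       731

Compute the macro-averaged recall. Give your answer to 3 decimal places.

0.726

Per-class recall (TP/(TP+FN)):
  0: TP=1307, FN=16+24+22=62 → 1307/1369 = 0.9547
  1: TP=241, FN=75+55+78=208 → 241/449 = 0.5367
  2: TP=707, FN=103+96+102=301 → 707/1008 = 0.7014
  3: TP=731, FN=87+100+108=295 → 731/1026 = 0.7125
Macro-recall = mean = (0.9547 + 0.5367 + 0.7014 + 0.7125) / 4 = 0.726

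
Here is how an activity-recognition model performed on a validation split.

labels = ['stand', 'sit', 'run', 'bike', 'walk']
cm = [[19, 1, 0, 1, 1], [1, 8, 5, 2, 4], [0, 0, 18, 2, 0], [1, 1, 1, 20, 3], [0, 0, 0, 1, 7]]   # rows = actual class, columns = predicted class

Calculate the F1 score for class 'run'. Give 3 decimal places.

0.818

Take TP from the diagonal, FP from the rest of the 'run' prediction marginal, FN from the rest of the 'run' actual marginal.
F1 score = 2·TP/(2·TP+FP+FN).
run: TP=18, FP=0+5+1+0=6, FN=0+0+2+0=2 → 36/44 = 0.8182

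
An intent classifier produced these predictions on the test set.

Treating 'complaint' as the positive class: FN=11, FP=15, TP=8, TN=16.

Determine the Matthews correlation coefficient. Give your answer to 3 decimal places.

-0.061

MCC = (TP·TN − FP·FN) / √((TP+FP)(TP+FN)(TN+FP)(TN+FN))
Numerator = 8·16 − 15·11 = -37
Denominator = √(23·19·31·27) = √365769 = 604.7884
MCC = -37 / 604.7884 = -0.061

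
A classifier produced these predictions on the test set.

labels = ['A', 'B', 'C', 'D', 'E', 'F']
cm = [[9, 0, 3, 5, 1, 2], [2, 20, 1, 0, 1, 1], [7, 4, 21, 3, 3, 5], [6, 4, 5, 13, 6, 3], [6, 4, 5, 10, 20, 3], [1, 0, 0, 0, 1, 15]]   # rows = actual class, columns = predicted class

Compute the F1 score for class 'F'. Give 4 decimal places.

0.6522

Take TP from the diagonal, FP from the rest of the 'F' prediction marginal, FN from the rest of the 'F' actual marginal.
F1 score = 2·TP/(2·TP+FP+FN).
F: TP=15, FP=2+1+5+3+3=14, FN=1+0+0+0+1=2 → 30/46 = 0.65217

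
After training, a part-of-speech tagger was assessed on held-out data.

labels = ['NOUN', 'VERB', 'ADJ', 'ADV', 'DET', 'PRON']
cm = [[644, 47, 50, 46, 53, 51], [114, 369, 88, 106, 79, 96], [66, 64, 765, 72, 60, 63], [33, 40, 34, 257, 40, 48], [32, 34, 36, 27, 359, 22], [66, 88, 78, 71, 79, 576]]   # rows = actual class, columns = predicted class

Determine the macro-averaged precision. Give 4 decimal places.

0.6049

Per-class precision (TP/(TP+FP)):
  NOUN: TP=644, FP=114+66+33+32+66=311 → 644/955 = 0.67435
  VERB: TP=369, FP=47+64+40+34+88=273 → 369/642 = 0.57477
  ADJ: TP=765, FP=50+88+34+36+78=286 → 765/1051 = 0.72788
  ADV: TP=257, FP=46+106+72+27+71=322 → 257/579 = 0.44387
  DET: TP=359, FP=53+79+60+40+79=311 → 359/670 = 0.53582
  PRON: TP=576, FP=51+96+63+48+22=280 → 576/856 = 0.67290
Macro-precision = mean = (0.67435 + 0.57477 + 0.72788 + 0.44387 + 0.53582 + 0.67290) / 6 = 0.6049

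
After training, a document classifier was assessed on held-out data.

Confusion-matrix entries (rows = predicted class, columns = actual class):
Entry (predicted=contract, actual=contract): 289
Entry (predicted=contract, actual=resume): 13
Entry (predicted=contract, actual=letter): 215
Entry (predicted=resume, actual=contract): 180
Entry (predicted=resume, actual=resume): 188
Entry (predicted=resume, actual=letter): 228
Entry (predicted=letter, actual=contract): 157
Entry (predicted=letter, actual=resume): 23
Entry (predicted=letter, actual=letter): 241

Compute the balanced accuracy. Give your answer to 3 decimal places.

0.551

Balanced accuracy = mean of per-class recall.
  contract: recall = 289/626 = 0.4617
  resume: recall = 188/224 = 0.8393
  letter: recall = 241/684 = 0.3523
Mean = (0.4617 + 0.8393 + 0.3523) / 3 = 0.551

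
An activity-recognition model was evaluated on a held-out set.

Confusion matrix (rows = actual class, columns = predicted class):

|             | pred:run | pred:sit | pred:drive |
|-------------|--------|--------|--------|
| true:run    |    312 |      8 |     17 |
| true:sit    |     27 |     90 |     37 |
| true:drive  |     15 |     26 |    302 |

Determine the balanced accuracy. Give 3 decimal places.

0.797

Balanced accuracy = mean of per-class recall.
  run: recall = 312/337 = 0.9258
  sit: recall = 90/154 = 0.5844
  drive: recall = 302/343 = 0.8805
Mean = (0.9258 + 0.5844 + 0.8805) / 3 = 0.797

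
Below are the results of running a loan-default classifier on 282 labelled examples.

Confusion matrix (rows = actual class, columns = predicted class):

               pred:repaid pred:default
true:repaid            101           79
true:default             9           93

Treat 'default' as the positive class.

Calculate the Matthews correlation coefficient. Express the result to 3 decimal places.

0.466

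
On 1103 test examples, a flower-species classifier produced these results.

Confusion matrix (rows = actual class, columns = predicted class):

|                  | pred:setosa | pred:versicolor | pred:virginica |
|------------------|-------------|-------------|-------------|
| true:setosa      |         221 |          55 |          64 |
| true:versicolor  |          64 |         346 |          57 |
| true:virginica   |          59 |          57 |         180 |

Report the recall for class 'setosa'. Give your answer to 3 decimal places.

0.650

One-vs-rest for 'setosa': TP = diagonal; FP = other classes predicted 'setosa'; FN = 'setosa' predicted as other.
recall = TP/(TP+FN).
setosa: TP=221, FN=55+64=119 → 221/340 = 0.6500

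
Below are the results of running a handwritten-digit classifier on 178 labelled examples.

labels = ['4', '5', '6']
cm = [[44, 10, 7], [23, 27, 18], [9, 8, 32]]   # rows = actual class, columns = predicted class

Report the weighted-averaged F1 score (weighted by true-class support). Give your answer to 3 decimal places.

0.569

Per-class F1 score (2·TP/(2·TP+FP+FN)):
  4: TP=44, FP=23+9=32, FN=10+7=17 → 88/137 = 0.6423
  5: TP=27, FP=10+8=18, FN=23+18=41 → 54/113 = 0.4779
  6: TP=32, FP=7+18=25, FN=9+8=17 → 64/106 = 0.6038
Weighted-F1 score = Σ (supportᵢ/N)·F1 scoreᵢ with N=178: (61/178)·0.6423 + (68/178)·0.4779 + (49/178)·0.6038 = 0.569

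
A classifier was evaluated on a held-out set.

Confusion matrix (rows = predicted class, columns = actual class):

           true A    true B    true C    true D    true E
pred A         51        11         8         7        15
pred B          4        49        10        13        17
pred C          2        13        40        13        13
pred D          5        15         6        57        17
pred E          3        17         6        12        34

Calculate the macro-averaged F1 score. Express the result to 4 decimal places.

0.5287

Per-class F1 score (2·TP/(2·TP+FP+FN)):
  A: TP=51, FP=11+8+7+15=41, FN=4+2+5+3=14 → 102/157 = 0.64968
  B: TP=49, FP=4+10+13+17=44, FN=11+13+15+17=56 → 98/198 = 0.49495
  C: TP=40, FP=2+13+13+13=41, FN=8+10+6+6=30 → 80/151 = 0.52980
  D: TP=57, FP=5+15+6+17=43, FN=7+13+13+12=45 → 114/202 = 0.56436
  E: TP=34, FP=3+17+6+12=38, FN=15+17+13+17=62 → 68/168 = 0.40476
Macro-F1 score = mean = (0.64968 + 0.49495 + 0.52980 + 0.56436 + 0.40476) / 5 = 0.5287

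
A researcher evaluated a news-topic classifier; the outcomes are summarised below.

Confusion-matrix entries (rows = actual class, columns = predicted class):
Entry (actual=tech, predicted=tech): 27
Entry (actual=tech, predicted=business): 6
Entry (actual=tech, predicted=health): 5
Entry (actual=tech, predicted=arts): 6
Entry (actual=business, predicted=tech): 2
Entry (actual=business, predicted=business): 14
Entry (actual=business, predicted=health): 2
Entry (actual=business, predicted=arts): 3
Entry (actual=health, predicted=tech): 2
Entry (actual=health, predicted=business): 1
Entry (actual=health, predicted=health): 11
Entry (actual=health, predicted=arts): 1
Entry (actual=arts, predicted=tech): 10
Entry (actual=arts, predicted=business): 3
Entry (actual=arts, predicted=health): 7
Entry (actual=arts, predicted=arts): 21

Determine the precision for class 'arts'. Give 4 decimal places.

0.6774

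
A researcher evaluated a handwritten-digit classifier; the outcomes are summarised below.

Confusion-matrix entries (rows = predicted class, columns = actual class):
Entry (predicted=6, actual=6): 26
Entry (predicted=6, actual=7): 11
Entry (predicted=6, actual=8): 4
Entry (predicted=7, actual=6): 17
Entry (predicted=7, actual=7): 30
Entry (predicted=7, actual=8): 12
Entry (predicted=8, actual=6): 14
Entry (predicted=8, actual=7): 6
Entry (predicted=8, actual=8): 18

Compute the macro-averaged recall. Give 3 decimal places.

0.541

Per-class recall (TP/(TP+FN)):
  6: TP=26, FN=17+14=31 → 26/57 = 0.4561
  7: TP=30, FN=11+6=17 → 30/47 = 0.6383
  8: TP=18, FN=4+12=16 → 18/34 = 0.5294
Macro-recall = mean = (0.4561 + 0.6383 + 0.5294) / 3 = 0.541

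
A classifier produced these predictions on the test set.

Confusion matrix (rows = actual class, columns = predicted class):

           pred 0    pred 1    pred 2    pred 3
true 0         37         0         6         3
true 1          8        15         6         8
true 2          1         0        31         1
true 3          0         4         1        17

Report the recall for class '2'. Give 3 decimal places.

0.939

One-vs-rest for '2': TP = diagonal; FP = other classes predicted '2'; FN = '2' predicted as other.
recall = TP/(TP+FN).
2: TP=31, FN=1+0+1=2 → 31/33 = 0.9394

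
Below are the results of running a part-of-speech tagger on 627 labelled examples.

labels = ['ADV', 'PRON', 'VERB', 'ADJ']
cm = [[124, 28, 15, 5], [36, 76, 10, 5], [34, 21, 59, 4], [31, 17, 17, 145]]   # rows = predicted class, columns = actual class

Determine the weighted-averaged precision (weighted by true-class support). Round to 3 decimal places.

Per-class precision (TP/(TP+FP)):
  ADV: TP=124, FP=28+15+5=48 → 124/172 = 0.7209
  PRON: TP=76, FP=36+10+5=51 → 76/127 = 0.5984
  VERB: TP=59, FP=34+21+4=59 → 59/118 = 0.5000
  ADJ: TP=145, FP=31+17+17=65 → 145/210 = 0.6905
Weighted-precision = Σ (supportᵢ/N)·precisionᵢ with N=627: (225/627)·0.7209 + (142/627)·0.5984 + (101/627)·0.5000 + (159/627)·0.6905 = 0.650

0.650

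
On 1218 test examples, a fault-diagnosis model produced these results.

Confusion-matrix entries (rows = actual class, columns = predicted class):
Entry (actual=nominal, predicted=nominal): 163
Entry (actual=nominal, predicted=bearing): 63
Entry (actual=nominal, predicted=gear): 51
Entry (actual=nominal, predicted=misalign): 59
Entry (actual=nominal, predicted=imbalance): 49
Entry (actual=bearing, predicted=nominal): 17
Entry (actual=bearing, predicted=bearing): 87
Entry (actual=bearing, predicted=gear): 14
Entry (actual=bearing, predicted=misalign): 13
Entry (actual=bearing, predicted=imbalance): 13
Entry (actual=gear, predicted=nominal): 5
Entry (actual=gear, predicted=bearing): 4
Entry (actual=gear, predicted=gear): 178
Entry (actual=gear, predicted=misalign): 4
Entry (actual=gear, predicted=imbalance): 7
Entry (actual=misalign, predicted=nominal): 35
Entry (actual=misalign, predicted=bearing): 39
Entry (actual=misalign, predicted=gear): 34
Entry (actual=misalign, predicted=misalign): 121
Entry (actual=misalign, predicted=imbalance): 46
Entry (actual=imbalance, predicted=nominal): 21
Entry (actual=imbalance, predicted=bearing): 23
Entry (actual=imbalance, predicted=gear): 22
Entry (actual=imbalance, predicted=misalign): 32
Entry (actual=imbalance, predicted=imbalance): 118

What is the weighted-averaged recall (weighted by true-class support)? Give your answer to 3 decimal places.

0.548

Per-class recall (TP/(TP+FN)):
  nominal: TP=163, FN=63+51+59+49=222 → 163/385 = 0.4234
  bearing: TP=87, FN=17+14+13+13=57 → 87/144 = 0.6042
  gear: TP=178, FN=5+4+4+7=20 → 178/198 = 0.8990
  misalign: TP=121, FN=35+39+34+46=154 → 121/275 = 0.4400
  imbalance: TP=118, FN=21+23+22+32=98 → 118/216 = 0.5463
Weighted-recall = Σ (supportᵢ/N)·recallᵢ with N=1218: (385/1218)·0.4234 + (144/1218)·0.6042 + (198/1218)·0.8990 + (275/1218)·0.4400 + (216/1218)·0.5463 = 0.548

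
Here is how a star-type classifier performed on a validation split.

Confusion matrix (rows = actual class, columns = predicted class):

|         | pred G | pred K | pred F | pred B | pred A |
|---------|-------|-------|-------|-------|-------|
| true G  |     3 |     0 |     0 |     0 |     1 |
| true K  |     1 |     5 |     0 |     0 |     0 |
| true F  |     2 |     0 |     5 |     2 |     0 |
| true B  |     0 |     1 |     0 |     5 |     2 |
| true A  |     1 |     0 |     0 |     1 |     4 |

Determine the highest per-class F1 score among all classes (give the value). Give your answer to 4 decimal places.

Per-class F1 score (2·TP/(2·TP+FP+FN)):
  G: TP=3, FP=1+2+0+1=4, FN=0+0+0+1=1 → 6/11 = 0.54545
  K: TP=5, FP=0+0+1+0=1, FN=1+0+0+0=1 → 10/12 = 0.83333
  F: TP=5, FP=0+0+0+0=0, FN=2+0+2+0=4 → 10/14 = 0.71429
  B: TP=5, FP=0+0+2+1=3, FN=0+1+0+2=3 → 10/16 = 0.62500
  A: TP=4, FP=1+0+0+2=3, FN=1+0+0+1=2 → 8/13 = 0.61538
Highest is class 'K' with F1 score = 0.8333.

0.8333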